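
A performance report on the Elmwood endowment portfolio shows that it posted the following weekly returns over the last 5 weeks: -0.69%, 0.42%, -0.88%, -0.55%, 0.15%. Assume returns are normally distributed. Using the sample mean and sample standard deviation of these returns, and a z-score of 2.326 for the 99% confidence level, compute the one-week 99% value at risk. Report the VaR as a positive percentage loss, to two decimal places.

1.62

Mean return r̄ = -1.550 / 5 = -0.3100%
Σ(r − r̄)² = 1.2714; sample σ = √(1.2714/4) = 0.5638%
VaR = −(r̄ − z·σ) = −(-0.3100 − 2.326 × 0.5638) = −(-1.6214) = 1.6214%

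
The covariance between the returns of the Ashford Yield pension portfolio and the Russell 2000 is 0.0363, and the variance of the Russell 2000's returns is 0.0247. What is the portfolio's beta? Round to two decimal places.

β = Cov(Rp, Rm) / Var(Rm) = 0.0363 / 0.0247 = 1.4696

1.47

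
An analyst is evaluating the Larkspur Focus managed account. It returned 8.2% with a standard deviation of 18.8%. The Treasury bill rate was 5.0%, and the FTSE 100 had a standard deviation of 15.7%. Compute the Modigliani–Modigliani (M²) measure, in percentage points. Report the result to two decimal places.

Sharpe = (Rp − Rf) / σp = (8.2% − 5.0%) / 18.8% = 0.1702
M² = Rf + Sharpe × σm = 5.0% + 0.1702 × 15.7% = 7.6721%

7.67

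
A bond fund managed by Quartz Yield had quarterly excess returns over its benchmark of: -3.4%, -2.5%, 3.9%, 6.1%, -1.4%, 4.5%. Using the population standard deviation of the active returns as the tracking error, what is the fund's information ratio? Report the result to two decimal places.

r̄ = (-3.4 − 2.5 + 3.9 + 6.1 − 1.4 + 4.5) / 6 = 7.20 / 6 = 1.2000%
Σ(r − r̄)² = 83.8000; population σ = √(83.8000/6) = 3.7372%
IR = r̄ / tracking error = 1.2000 / 3.7372 = 0.3211

0.32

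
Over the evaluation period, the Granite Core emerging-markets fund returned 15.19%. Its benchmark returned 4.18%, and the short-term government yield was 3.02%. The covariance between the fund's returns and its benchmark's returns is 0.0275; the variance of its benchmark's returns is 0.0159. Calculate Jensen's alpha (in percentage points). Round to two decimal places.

β = Cov / Var = 0.0275 / 0.0159 = 1.7296
E[R] = Rf + β(Rm − Rf) = 3.02% + 1.7296 × (4.18% − 3.02%) = 5.0263%
α = Rp − E[R] = 15.19% − 5.0263% = 10.1637

10.16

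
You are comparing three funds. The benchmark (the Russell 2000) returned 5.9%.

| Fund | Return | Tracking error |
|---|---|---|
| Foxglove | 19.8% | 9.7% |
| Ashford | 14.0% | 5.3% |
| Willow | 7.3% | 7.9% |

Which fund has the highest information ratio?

Foxglove: IR = (19.8% − 5.9%) / 9.7% = 1.433
Ashford: IR = (14.0% − 5.9%) / 5.3% = 1.528
Willow: IR = (7.3% − 5.9%) / 7.9% = 0.177
Highest: Ashford (1.528).

Ashford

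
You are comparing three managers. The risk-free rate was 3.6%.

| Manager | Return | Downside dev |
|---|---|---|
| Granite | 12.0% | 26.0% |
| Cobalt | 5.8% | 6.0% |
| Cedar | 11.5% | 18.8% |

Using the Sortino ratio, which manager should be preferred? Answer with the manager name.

Cedar

Granite: Sortino ratio = (12.0% − 3.6%) / 26.0% = 0.323
Cobalt: Sortino ratio = (5.8% − 3.6%) / 6.0% = 0.367
Cedar: Sortino ratio = (11.5% − 3.6%) / 18.8% = 0.420
Highest: Cedar (0.420).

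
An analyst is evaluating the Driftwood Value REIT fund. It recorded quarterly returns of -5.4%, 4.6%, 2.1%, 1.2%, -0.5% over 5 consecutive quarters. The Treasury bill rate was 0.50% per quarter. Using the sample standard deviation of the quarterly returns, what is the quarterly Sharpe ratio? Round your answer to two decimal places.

Mean return r̄ = 2.00 / 5 = 0.4000%
Σ(r − r̄)² = (-5.4 − 0.4000)² + (4.6 − 0.4000)² + (2.1 − 0.4000)² + … = 55.6200
sample σ = √(55.6200 / 4) = √13.9050 = 3.7289%
Sharpe = (r̄ − rf) / σ = (0.4000 − 0.5) / 3.7289 = -0.1000 / 3.7289 = -0.0268

-0.03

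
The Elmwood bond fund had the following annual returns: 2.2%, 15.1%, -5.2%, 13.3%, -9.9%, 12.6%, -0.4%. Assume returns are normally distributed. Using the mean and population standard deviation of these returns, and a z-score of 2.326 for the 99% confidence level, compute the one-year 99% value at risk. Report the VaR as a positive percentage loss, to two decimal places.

17.29

Mean return r̄ = 27.70 / 7 = 3.9571%
Population σ = √[Σ(r − r̄)² / 7] = √[584.0971 / 7] = √83.4424 = 9.1347%
VaR = −(r̄ − z·σ) = −(3.9571 − 2.326 × 9.1347) = −(-17.2902) = 17.2902%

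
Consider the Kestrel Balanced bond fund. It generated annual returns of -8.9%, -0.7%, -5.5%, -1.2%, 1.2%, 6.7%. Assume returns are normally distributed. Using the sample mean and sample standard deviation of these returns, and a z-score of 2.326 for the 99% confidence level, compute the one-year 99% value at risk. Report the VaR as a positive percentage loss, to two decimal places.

r̄ = (-8.9 − 0.7 − 5.5 − 1.2 + 1.2 + 6.7) / 6 = -1.4000%
Σ(r − r̄)² = (-8.9 − (-1.4000))² + (-0.7 − (-1.4000))² + … = 145.9600
σ = √[145.9600 / 5] = 5.4030%
VaR = −(r̄ − z·σ) = −(-1.4000 − 2.326 × 5.4030) = −(-13.9674) = 13.9674%

13.97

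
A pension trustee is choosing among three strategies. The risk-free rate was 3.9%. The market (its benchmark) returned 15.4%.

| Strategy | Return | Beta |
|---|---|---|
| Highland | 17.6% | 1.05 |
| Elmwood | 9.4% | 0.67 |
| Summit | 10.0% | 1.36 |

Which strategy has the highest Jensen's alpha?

Highland

Highland: α = 17.6% − [3.9% + 1.05 × (15.4% − 3.9%)] = 1.625
Elmwood: α = 9.4% − [3.9% + 0.67 × (15.4% − 3.9%)] = -2.205
Summit: α = 10.0% − [3.9% + 1.36 × (15.4% − 3.9%)] = -9.540
Highest: Highland (1.625).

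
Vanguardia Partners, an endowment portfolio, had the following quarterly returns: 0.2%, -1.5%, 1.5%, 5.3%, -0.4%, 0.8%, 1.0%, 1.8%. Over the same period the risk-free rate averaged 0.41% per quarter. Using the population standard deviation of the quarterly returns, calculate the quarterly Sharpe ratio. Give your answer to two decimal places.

Mean return r̄ = 8.70 / 8 = 1.0875%
Σ(r − r̄)² = 28.2088; population σ = √(28.2088/8) = 1.8778%
Sharpe = (r̄ − rf) / σ = (1.0875 − 0.41) / 1.8778 = 0.6775 / 1.8778 = 0.3608

0.36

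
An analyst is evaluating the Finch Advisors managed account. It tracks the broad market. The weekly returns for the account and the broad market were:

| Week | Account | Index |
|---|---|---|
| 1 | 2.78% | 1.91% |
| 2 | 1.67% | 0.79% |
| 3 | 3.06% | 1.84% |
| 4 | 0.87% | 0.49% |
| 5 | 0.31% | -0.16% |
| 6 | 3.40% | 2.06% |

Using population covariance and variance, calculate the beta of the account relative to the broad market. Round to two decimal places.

r̄p = 2.0150%,  r̄m = 1.1550%
Cov = Σ(rp − r̄p)(rm − r̄m) / 6 = 0.9460
Var(rm) = Σ(rm − r̄m)² / 6 = 0.6938
β = Cov / Var = 0.9460 / 0.6938 = 1.3635

1.36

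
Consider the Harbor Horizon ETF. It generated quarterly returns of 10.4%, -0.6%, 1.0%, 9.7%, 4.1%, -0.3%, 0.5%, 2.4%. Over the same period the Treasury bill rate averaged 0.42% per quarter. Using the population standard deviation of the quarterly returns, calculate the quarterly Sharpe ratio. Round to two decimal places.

r̄ = (10.4 − 0.6 + 1 + 9.7 + 4.1 − 0.3 + 0.5 + 2.4) / 8 = 3.4000%
Population std dev = √[134.0400 / 8] = 4.0933%
Sharpe = (r̄ − rf) / σ = (3.4000 − 0.42) / 4.0933 = 2.9800 / 4.0933 = 0.7280

0.73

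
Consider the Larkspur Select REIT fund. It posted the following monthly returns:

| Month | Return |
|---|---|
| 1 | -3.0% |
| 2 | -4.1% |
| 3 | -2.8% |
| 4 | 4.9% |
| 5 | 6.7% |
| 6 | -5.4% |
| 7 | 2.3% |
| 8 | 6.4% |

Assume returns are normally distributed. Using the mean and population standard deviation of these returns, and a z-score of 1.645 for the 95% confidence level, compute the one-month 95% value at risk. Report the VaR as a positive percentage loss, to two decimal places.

μ = (-3 − 4.1 − 2.8 + 4.9 + 6.7 − 5.4 + 2.3 + 6.4) / 8 = 0.6250%
Σ(r − μ)² = (-3 − 0.6250)² + (-4.1 − 0.6250)² + … = 174.8350
population σ = √(174.8350 / 8) = √21.8544 = 4.6749%
VaR = −(μ − z·σ) = −(0.6250 − 1.645 × 4.6749) = −(-7.0652) = 7.0652%

7.07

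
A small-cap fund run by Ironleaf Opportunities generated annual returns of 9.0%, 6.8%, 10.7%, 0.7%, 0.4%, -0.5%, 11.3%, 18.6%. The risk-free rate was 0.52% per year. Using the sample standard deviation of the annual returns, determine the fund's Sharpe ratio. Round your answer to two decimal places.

0.99

r̄ = (9 + 6.8 + 10.7 + 0.7 + 0.4 − 0.5 + 11.3 + 18.6) / 8 = 57.00 / 8 = 7.1250%
Σ(r − r̄)² = 310.1550; sample σ = √(310.1550/7) = 6.6564%
Sharpe = (r̄ − rf) / σ = (7.1250 − 0.52) / 6.6564 = 6.6050 / 6.6564 = 0.9923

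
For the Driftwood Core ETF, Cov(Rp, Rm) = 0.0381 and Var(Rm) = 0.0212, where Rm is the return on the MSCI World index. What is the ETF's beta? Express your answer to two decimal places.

β = Cov(Rp, Rm) / Var(Rm) = 0.0381 / 0.0212 = 1.7972

1.80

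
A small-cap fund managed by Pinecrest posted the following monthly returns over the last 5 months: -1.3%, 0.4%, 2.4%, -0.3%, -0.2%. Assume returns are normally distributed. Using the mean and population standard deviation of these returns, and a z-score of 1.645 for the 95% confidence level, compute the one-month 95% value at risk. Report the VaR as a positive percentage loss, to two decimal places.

r̄ = (-1.3 + 0.4 + 2.4 − 0.3 − 0.2) / 5 = 1.00 / 5 = 0.2000%
Σ(r − r̄)² = (-1.3 − 0.2000)² + (0.4 − 0.2000)² + (2.4 − 0.2000)² + … = 7.5400
σ = √[7.5400 / 5] = 1.2280%
VaR = −(r̄ − z·σ) = −(0.2000 − 1.645 × 1.2280) = −(-1.8201) = 1.8201%

1.82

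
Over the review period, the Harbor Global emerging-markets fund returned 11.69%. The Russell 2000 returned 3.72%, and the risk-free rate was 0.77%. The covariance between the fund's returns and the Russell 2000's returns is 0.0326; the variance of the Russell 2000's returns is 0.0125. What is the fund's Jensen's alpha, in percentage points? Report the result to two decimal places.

β = Cov / Var = 0.0326 / 0.0125 = 2.6080
E[R] = Rf + β(Rm − Rf) = 0.77% + 2.6080 × (3.72% − 0.77%) = 8.4636%
α = Rp − E[R] = 11.69% − 8.4636% = 3.2264

3.23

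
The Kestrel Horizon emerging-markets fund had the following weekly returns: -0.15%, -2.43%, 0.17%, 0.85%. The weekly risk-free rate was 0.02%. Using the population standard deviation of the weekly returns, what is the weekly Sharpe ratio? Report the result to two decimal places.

-0.33

μ = (-0.15 − 2.43 + 0.17 + 0.85) / 4 = -0.3900%
Σ(r − μ)² = (-0.15 − (-0.3900))² + (-2.43 − (-0.3900))² + (0.17 − (-0.3900))² + … = 6.0704
population σ = √(6.0704 / 4) = √1.5176 = 1.2319%
Sharpe = (μ − rf) / σ = (-0.3900 − 0.02) / 1.2319 = -0.4100 / 1.2319 = -0.3328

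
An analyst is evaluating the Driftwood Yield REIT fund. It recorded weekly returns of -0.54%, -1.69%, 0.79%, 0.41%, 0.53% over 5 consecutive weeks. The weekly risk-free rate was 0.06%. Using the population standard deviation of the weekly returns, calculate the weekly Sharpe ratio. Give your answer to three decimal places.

r̄ = (-0.54 − 1.69 + 0.79 + 0.41 + 0.53) / 5 = -0.500 / 5 = -0.1000%
Σ(r − r̄)² = (-0.54 − (-0.1000))² + (-1.69 − (-0.1000))² + … = 4.1708
σ = √[4.1708 / 5] = 0.9133%
Sharpe = (r̄ − rf) / σ = (-0.1000 − 0.06) / 0.9133 = -0.1600 / 0.9133 = -0.1752

-0.175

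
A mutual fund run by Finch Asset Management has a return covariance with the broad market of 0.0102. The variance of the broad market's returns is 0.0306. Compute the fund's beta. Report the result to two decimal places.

0.33

β = Cov(Rp, Rm) / Var(Rm) = 0.0102 / 0.0306 = 0.3333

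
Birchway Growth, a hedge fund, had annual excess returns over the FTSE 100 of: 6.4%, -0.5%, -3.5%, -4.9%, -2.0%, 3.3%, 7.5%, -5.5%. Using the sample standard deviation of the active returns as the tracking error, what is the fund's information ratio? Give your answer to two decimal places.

0.02

Mean return μ = 0.80 / 8 = 0.1000%
Σ(r − μ)² = 178.7800; sample σ = √(178.7800/7) = 5.0537%
IR = μ / tracking error = 0.1000 / 5.0537 = 0.0198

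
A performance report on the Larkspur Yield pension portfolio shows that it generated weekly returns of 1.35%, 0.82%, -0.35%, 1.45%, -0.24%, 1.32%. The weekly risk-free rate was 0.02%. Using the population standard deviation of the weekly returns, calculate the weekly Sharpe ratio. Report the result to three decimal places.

0.941

r̄ = (1.35 + 0.82 − 0.35 + 1.45 − 0.24 + 1.32) / 6 = 0.7250%
Σ(r − r̄)² = (1.35 − 0.7250)² + (0.82 − 0.7250)² + (-0.35 − 0.7250)² + … = 3.3662
σ = √[3.3662 / 6] = 0.7490%
Sharpe = (r̄ − rf) / σ = (0.7250 − 0.02) / 0.7490 = 0.7050 / 0.7490 = 0.9413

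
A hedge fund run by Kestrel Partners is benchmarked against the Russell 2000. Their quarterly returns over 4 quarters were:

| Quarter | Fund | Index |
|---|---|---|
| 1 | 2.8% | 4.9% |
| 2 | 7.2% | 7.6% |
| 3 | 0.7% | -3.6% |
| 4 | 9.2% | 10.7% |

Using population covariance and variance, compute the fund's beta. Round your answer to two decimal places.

r̄p = 4.9750%,  r̄m = 4.9000%
Cov = Σ(rp − r̄p)(rm − r̄m) / 4 = 16.7125
Var(rm) = Σ(rm − r̄m)² / 4 = 28.2950
β = Cov / Var = 16.7125 / 28.2950 = 0.5907

0.59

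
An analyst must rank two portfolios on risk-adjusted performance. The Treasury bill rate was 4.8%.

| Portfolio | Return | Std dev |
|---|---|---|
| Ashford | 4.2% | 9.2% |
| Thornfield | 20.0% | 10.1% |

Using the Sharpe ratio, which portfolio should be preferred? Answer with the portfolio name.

Ashford: Sharpe ratio = (4.2% − 4.8%) / 9.2% = -0.065
Thornfield: Sharpe ratio = (20.0% − 4.8%) / 10.1% = 1.505
Highest: Thornfield (1.505).

Thornfield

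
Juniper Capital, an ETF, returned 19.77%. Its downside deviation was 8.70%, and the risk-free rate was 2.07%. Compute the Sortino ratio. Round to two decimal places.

2.03

Sortino = (Rp − Rf) / σd = (19.77% − 2.07%) / 8.70% = 17.70% / 8.70% = 2.0345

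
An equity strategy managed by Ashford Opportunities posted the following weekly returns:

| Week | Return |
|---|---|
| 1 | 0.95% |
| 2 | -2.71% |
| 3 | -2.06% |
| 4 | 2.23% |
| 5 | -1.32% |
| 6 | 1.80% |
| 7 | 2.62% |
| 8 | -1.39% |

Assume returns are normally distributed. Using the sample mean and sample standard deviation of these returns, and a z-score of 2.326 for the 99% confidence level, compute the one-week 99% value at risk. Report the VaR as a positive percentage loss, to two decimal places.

4.90

μ = (0.95 − 2.71 − 2.06 + 2.23 − 1.32 + 1.8 + 2.62 − 1.39) / 8 = 0.120 / 8 = 0.0150%
Σ(r − μ)² = (0.95 − 0.0150)² + (-2.71 − 0.0150)² + (-2.06 − 0.0150)² + … = 31.2402
σ = √[31.2402 / 7] = 2.1126%
VaR = −(μ − z·σ) = −(0.0150 − 2.326 × 2.1126) = −(-4.8989) = 4.8989%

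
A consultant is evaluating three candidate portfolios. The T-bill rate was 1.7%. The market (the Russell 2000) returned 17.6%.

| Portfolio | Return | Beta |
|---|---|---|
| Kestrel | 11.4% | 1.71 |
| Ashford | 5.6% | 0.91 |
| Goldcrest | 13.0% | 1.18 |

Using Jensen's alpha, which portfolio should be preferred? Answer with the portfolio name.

Kestrel: α = 11.4% − [1.7% + 1.71 × (17.6% − 1.7%)] = -17.489
Ashford: α = 5.6% − [1.7% + 0.91 × (17.6% − 1.7%)] = -10.569
Goldcrest: α = 13.0% − [1.7% + 1.18 × (17.6% − 1.7%)] = -7.462
Highest: Goldcrest (-7.462).

Goldcrest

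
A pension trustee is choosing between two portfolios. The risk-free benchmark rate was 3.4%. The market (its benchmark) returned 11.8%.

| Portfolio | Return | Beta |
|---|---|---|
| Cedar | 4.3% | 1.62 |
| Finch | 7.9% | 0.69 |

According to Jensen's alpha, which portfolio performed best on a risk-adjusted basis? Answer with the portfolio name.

Finch

Cedar: α = 4.3% − [3.4% + 1.62 × (11.8% − 3.4%)] = -12.708
Finch: α = 7.9% − [3.4% + 0.69 × (11.8% − 3.4%)] = -1.296
Highest: Finch (-1.296).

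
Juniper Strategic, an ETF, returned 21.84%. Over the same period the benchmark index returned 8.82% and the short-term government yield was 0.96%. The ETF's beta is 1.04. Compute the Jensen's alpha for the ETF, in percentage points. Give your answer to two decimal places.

CAPM expected return = Rf + β(Rm − Rf) = 0.96% + 1.04 × (8.82% − 0.96%) = 0.96 + 1.04 × 7.86 = 9.1344%
Jensen's α = Rp − E[R] = 21.84% − 9.1344% = 12.7056

12.71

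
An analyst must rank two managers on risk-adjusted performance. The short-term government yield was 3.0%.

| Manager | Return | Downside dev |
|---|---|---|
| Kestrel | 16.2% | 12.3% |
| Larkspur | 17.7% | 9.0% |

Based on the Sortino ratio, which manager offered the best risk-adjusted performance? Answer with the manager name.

Kestrel: Sortino ratio = (16.2% − 3.0%) / 12.3% = 1.073
Larkspur: Sortino ratio = (17.7% − 3.0%) / 9.0% = 1.633
Highest: Larkspur (1.633).

Larkspur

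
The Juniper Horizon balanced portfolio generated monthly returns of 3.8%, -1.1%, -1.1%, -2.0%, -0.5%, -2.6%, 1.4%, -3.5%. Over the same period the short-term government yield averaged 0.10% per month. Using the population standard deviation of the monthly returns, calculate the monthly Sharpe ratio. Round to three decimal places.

-0.366

Mean return μ = -5.60 / 8 = -0.7000%
Σ(r − μ)² = 38.1600; population σ = √(38.1600/8) = 2.1840%
Sharpe = (μ − rf) / σ = (-0.7000 − 0.1) / 2.1840 = -0.8000 / 2.1840 = -0.3663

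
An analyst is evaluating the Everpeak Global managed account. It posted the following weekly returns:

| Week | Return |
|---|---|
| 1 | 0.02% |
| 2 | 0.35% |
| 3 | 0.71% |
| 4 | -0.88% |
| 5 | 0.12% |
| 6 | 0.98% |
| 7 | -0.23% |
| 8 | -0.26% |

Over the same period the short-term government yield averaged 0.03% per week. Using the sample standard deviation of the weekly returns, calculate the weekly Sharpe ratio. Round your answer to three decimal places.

0.121

Mean return r̄ = 0.810 / 8 = 0.1013%
Sample σ = √[Σ(r − r̄)² / 7] = √[2.4147 / 7] = √0.3450 = 0.5874%
Sharpe = (r̄ − rf) / σ = (0.1013 − 0.03) / 0.5874 = 0.0713 / 0.5874 = 0.1214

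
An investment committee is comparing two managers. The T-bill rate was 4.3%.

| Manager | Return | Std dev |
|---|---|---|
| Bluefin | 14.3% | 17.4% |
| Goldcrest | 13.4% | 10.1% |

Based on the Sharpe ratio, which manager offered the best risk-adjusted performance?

Bluefin: Sharpe ratio = (14.3% − 4.3%) / 17.4% = 0.575
Goldcrest: Sharpe ratio = (13.4% − 4.3%) / 10.1% = 0.901
Highest: Goldcrest (0.901).

Goldcrest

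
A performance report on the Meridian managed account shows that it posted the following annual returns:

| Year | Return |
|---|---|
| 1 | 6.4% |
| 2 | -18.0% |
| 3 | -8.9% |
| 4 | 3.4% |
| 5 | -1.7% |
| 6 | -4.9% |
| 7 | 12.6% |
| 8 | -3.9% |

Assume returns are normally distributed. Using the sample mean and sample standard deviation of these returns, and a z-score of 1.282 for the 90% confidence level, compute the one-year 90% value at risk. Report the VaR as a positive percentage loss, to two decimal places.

Mean return r̄ = -15.00 / 8 = -1.8750%
Σ(r − r̄)² = 628.4750; sample σ = √(628.4750/7) = 9.4753%
VaR = −(r̄ − z·σ) = −(-1.8750 − 1.282 × 9.4753) = −(-14.0223) = 14.0223%

14.02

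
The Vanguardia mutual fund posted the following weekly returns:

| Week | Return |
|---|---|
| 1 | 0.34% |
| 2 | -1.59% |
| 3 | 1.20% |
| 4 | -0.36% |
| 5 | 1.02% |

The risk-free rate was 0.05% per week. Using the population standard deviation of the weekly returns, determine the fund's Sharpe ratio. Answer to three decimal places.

0.071

μ = (0.34 − 1.59 + 1.2 − 0.36 + 1.02) / 5 = 0.1220%
Σ(r − μ)² = 5.1793; population σ = √(5.1793/5) = 1.0178%
Sharpe = (μ − rf) / σ = (0.1220 − 0.05) / 1.0178 = 0.0720 / 1.0178 = 0.0707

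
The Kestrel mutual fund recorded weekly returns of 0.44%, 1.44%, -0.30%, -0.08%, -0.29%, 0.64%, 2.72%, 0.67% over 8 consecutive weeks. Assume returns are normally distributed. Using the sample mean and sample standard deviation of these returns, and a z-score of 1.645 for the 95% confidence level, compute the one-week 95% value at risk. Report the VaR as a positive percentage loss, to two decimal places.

r̄ = (0.44 + 1.44 − 0.3 − 0.08 − 0.29 + 0.64 + 2.72 + 0.67) / 8 = 0.6550%
Σ(r − r̄)² = 7.2724; sample σ = √(7.2724/7) = 1.0193%
VaR = −(r̄ − z·σ) = −(0.6550 − 1.645 × 1.0193) = −(-1.0217) = 1.0217%

1.02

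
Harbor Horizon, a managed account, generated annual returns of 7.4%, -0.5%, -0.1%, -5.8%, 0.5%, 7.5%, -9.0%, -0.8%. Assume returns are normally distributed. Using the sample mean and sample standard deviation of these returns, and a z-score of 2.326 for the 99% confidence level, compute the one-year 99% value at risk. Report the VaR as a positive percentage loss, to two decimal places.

13.34

μ = (7.4 − 0.5 − 0.1 − 5.8 + 0.5 + 7.5 − 9 − 0.8) / 8 = -0.80 / 8 = -0.1000%
Sample σ = √[Σ(r − μ)² / 7] = √[226.7200 / 7] = √32.3886 = 5.6911%
VaR = −(μ − z·σ) = −(-0.1000 − 2.326 × 5.6911) = −(-13.3375) = 13.3375%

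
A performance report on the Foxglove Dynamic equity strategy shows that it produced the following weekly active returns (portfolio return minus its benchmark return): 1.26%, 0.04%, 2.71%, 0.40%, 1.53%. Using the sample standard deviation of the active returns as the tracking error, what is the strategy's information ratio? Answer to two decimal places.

μ = (1.26 + 0.04 + 2.71 + 0.4 + 1.53) / 5 = 1.1880%
Sample std dev = √[4.3775 / 4] = 1.0461%
IR = μ / tracking error = 1.1880 / 1.0461 = 1.1356

1.14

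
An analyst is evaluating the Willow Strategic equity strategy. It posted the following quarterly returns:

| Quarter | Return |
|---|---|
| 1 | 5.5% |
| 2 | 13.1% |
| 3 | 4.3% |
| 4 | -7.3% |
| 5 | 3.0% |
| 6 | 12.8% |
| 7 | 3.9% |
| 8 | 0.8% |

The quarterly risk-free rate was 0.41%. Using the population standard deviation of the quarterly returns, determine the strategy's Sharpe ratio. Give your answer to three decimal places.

r̄ = (5.5 + 13.1 + 4.3 − 7.3 + 3 + 12.8 + 3.9 + 0.8) / 8 = 36.10 / 8 = 4.5125%
Σ(r − r̄)² = (5.5 − 4.5125)² + (13.1 − 4.5125)² + … = 299.4288
population σ = √(299.4288 / 8) = √37.4286 = 6.1179%
Sharpe = (r̄ − rf) / σ = (4.5125 − 0.41) / 6.1179 = 4.1025 / 6.1179 = 0.6706

0.671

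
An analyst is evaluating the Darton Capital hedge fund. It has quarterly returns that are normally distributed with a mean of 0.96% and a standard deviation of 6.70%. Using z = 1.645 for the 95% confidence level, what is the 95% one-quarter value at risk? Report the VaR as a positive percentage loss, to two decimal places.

10.06

VaR (as % loss) = −(μ − z·σ) = −(0.96% − 1.645 × 6.70%) = −(-10.0615%) = 10.0615%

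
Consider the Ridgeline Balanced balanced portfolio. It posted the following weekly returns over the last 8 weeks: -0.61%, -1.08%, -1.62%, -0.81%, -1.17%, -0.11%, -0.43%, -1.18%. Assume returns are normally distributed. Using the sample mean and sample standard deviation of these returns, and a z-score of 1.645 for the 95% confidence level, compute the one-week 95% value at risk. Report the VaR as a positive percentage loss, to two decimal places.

r̄ = (-0.61 − 1.08 − 1.62 − 0.81 − 1.17 − 0.11 − 0.43 − 1.18) / 8 = -7.010 / 8 = -0.8763%
Sample σ = √[Σ(r − r̄)² / 7] = √[1.6348 / 7] = √0.2335 = 0.4832%
VaR = −(r̄ − z·σ) = −(-0.8763 − 1.645 × 0.4832) = −(-1.6712) = 1.6712%

1.67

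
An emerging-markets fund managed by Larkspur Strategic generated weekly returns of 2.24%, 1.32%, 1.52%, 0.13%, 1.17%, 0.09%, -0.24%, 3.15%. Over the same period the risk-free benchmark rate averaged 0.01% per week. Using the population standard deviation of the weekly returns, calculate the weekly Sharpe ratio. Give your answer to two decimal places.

1.07

r̄ = (2.24 + 1.32 + 1.52 + 0.13 + 1.17 + 0.09 − 0.24 + 3.15) / 8 = 9.380 / 8 = 1.1725%
Σ(r − r̄)² = 9.4464; population σ = √(9.4464/8) = 1.0866%
Sharpe = (r̄ − rf) / σ = (1.1725 − 0.01) / 1.0866 = 1.1625 / 1.0866 = 1.0699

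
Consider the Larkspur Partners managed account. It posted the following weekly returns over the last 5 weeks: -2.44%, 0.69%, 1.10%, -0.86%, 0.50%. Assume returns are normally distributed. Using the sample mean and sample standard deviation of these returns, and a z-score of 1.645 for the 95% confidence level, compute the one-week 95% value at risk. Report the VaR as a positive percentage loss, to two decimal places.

2.59

Mean return r̄ = -1.010 / 5 = -0.2020%
Σ(r − r̄)² = 8.4253; sample σ = √(8.4253/4) = 1.4513%
VaR = −(r̄ − z·σ) = −(-0.2020 − 1.645 × 1.4513) = −(-2.5894) = 2.5894%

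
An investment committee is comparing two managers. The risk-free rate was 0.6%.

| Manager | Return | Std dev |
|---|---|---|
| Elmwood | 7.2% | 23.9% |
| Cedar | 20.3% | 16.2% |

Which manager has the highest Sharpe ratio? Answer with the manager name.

Elmwood: Sharpe ratio = (7.2% − 0.6%) / 23.9% = 0.276
Cedar: Sharpe ratio = (20.3% − 0.6%) / 16.2% = 1.216
Highest: Cedar (1.216).

Cedar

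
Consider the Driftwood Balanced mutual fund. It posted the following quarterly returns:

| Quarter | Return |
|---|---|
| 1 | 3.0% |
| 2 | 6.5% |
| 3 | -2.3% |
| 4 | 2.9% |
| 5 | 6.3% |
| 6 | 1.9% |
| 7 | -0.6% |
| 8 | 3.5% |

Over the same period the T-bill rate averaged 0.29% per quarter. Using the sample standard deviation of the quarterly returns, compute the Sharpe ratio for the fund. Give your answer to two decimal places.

r̄ = (3 + 6.5 − 2.3 + 2.9 + 6.3 + 1.9 − 0.6 + 3.5) / 8 = 2.6500%
Σ(r − r̄)² = 64.6800; sample σ = √(64.6800/7) = 3.0397%
Sharpe = (r̄ − rf) / σ = (2.6500 − 0.29) / 3.0397 = 2.3600 / 3.0397 = 0.7764

0.78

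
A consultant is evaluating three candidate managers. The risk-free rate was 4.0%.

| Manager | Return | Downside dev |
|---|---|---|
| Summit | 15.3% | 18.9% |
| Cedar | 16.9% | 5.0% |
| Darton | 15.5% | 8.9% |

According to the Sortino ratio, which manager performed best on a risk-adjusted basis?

Cedar

Summit: Sortino ratio = (15.3% − 4.0%) / 18.9% = 0.598
Cedar: Sortino ratio = (16.9% − 4.0%) / 5.0% = 2.580
Darton: Sortino ratio = (15.5% − 4.0%) / 8.9% = 1.292
Highest: Cedar (2.580).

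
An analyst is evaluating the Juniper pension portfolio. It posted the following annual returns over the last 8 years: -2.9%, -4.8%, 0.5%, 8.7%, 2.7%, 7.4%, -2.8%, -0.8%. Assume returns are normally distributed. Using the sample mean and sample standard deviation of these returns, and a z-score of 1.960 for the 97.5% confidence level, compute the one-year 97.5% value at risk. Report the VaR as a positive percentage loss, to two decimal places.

8.66

r̄ = (-2.9 − 4.8 + 0.5 + 8.7 + 2.7 + 7.4 − 2.8 − 0.8) / 8 = 1.0000%
Sample σ = √[Σ(r − r̄)² / 7] = √[169.9200 / 7] = √24.2743 = 4.9269%
VaR = −(r̄ − z·σ) = −(1.0000 − 1.960 × 4.9269) = −(-8.6567) = 8.6567%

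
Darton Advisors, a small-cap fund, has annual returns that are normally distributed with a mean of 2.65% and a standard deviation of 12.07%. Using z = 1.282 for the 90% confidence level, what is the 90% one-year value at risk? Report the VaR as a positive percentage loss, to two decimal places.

VaR (as % loss) = −(μ − z·σ) = −(2.65% − 1.282 × 12.07%) = −(-12.82374%) = 12.82374%

12.82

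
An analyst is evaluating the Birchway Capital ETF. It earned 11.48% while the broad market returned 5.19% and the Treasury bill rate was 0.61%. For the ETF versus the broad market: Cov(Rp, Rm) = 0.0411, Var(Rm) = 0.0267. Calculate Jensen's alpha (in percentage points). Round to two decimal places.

β = Cov / Var = 0.0411 / 0.0267 = 1.5393
E[R] = Rf + β(Rm − Rf) = 0.61% + 1.5393 × (5.19% − 0.61%) = 7.6600%
α = Rp − E[R] = 11.48% − 7.6600% = 3.8200

3.82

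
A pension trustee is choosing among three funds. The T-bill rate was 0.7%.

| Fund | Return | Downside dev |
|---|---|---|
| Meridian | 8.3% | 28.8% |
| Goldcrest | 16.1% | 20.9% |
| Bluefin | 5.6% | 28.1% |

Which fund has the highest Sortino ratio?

Meridian: Sortino ratio = (8.3% − 0.7%) / 28.8% = 0.264
Goldcrest: Sortino ratio = (16.1% − 0.7%) / 20.9% = 0.737
Bluefin: Sortino ratio = (5.6% − 0.7%) / 28.1% = 0.174
Highest: Goldcrest (0.737).

Goldcrest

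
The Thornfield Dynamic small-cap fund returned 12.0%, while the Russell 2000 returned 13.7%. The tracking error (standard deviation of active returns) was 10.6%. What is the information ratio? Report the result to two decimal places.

-0.16

IR = (Rp − Rb) / TE = (12.0% − 13.7%) / 10.6% = -1.70% / 10.6% = -0.1604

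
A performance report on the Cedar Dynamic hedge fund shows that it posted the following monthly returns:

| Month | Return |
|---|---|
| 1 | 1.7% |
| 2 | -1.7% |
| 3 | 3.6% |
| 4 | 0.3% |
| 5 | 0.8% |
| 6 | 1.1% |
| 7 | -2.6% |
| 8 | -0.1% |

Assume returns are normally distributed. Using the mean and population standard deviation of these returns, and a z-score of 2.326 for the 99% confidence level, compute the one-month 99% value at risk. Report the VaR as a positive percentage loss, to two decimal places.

r̄ = (1.7 − 1.7 + 3.6 + 0.3 + 0.8 + 1.1 − 2.6 − 0.1) / 8 = 3.10 / 8 = 0.3875%
Σ(r − r̄)² = (1.7 − 0.3875)² + (-1.7 − 0.3875)² + (3.6 − 0.3875)² + … = 26.2488
σ = √[26.2488 / 8] = 1.8114%
VaR = −(r̄ − z·σ) = −(0.3875 − 2.326 × 1.8114) = −(-3.8258) = 3.8258%

3.83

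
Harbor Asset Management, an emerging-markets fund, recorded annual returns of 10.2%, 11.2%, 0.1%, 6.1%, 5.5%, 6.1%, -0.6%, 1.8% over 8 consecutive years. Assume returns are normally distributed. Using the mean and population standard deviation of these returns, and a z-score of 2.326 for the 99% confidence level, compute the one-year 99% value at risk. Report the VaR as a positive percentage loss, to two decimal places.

r̄ = (10.2 + 11.2 + 0.1 + 6.1 + 5.5 + 6.1 − 0.6 + 1.8) / 8 = 5.0500%
Population std dev = √[133.7400 / 8] = 4.0887%
VaR = −(r̄ − z·σ) = −(5.0500 − 2.326 × 4.0887) = −(-4.4603) = 4.4603%

4.46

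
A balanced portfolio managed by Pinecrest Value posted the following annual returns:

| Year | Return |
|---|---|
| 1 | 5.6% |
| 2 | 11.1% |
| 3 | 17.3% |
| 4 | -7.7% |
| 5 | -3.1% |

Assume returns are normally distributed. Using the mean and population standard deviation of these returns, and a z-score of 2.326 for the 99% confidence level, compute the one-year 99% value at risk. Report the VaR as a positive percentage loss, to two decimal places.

r̄ = (5.6 + 11.1 + 17.3 − 7.7 − 3.1) / 5 = 4.6400%
Σ(r − r̄)² = 415.1120; population σ = √(415.1120/5) = 9.1117%
VaR = −(r̄ − z·σ) = −(4.6400 − 2.326 × 9.1117) = −(-16.5538) = 16.5538%

16.55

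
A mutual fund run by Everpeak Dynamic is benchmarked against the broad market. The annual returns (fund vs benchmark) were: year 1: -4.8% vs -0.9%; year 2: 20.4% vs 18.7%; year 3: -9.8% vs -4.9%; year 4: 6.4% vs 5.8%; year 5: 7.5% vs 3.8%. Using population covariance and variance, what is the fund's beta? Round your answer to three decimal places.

r̄p = 3.9400%,  r̄m = 4.5000%
Cov = Σ(rp − r̄p)(rm − r̄m) / 5 = 82.1580
Var(rm) = Σ(rm − r̄m)² / 5 = 64.2680
β = Cov / Var = 82.1580 / 64.2680 = 1.2784

1.278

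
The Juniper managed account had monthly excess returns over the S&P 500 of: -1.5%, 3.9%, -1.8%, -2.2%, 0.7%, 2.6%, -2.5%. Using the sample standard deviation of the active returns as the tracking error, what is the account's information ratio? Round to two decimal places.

r̄ = (-1.5 + 3.9 − 1.8 − 2.2 + 0.7 + 2.6 − 2.5) / 7 = -0.1143%
Σ(r − r̄)² = (-1.5 − (-0.1143))² + (3.9 − (-0.1143))² + (-1.8 − (-0.1143))² + … = 38.9486
σ = √[38.9486 / 6] = 2.5478%
IR = r̄ / tracking error = -0.1143 / 2.5478 = -0.0449

-0.04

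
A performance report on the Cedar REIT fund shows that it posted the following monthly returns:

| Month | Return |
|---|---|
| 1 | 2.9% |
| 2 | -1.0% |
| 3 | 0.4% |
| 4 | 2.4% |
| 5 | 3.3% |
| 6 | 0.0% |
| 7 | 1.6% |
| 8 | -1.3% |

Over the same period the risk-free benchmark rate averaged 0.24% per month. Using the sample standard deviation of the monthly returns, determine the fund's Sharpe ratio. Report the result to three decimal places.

0.451

μ = (2.9 − 1 + 0.4 + 2.4 + 3.3 + 0 + 1.6 − 1.3) / 8 = 1.0375%
Sample σ = √[Σ(r − μ)² / 7] = √[21.8588 / 7] = √3.1227 = 1.7671%
Sharpe = (μ − rf) / σ = (1.0375 − 0.24) / 1.7671 = 0.7975 / 1.7671 = 0.4513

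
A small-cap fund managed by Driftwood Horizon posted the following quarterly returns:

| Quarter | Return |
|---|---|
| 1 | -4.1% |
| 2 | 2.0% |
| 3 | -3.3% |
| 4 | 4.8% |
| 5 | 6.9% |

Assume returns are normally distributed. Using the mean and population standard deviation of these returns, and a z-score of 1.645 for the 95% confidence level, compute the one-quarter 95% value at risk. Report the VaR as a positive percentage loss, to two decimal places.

Mean return μ = 6.30 / 5 = 1.2600%
Σ(r − μ)² = (-4.1 − 1.2600)² + (2 − 1.2600)² + (-3.3 − 1.2600)² + … = 94.4120
σ = √[94.4120 / 5] = 4.3454%
VaR = −(μ − z·σ) = −(1.2600 − 1.645 × 4.3454) = −(-5.8882) = 5.8882%

5.89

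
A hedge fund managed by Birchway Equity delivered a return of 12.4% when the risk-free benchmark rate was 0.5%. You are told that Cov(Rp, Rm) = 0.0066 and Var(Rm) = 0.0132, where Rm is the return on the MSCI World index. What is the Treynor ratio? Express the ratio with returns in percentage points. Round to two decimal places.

23.80

β = Cov / Var = 0.0066 / 0.0132 = 0.5000
Treynor = (Rp − Rf) / β = (12.4% − 0.5%) / 0.5000 = 11.90 / 0.5000 = 23.8000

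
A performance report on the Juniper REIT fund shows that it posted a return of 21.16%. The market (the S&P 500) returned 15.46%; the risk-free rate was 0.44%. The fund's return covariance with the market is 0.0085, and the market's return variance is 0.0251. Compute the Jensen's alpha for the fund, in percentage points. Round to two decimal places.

β = Cov / Var = 0.0085 / 0.0251 = 0.3386
E[R] = Rf + β(Rm − Rf) = 0.44% + 0.3386 × (15.46% − 0.44%) = 5.5258%
α = Rp − E[R] = 21.16% − 5.5258% = 15.6342

15.63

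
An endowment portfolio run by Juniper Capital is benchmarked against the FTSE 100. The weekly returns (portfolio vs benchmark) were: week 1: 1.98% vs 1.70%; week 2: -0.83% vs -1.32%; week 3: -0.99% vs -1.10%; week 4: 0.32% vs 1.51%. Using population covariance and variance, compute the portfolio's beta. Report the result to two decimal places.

0.75

r̄p = 0.1200%,  r̄m = 0.1975%
Cov = Σ(rp − r̄p)(rm − r̄m) / 4 = 1.4848
Var(rm) = Σ(rm − r̄m)² / 4 = 1.9916
β = Cov / Var = 1.4848 / 1.9916 = 0.7455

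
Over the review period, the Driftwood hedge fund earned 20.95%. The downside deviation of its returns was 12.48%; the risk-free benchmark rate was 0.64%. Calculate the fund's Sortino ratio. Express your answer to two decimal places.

1.63

Sortino = (Rp − Rf) / σd = (20.95% − 0.64%) / 12.48% = 20.31% / 12.48% = 1.6274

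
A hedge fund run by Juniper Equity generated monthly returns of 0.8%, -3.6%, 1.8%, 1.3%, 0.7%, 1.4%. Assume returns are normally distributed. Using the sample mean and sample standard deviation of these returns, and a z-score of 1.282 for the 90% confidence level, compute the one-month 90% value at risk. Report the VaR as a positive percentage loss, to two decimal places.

r̄ = (0.8 − 3.6 + 1.8 + 1.3 + 0.7 + 1.4) / 6 = 0.4000%
Σ(r − r̄)² = (0.8 − 0.4000)² + (-3.6 − 0.4000)² + … = 20.0200
σ = √[20.0200 / 5] = 2.0010%
VaR = −(r̄ − z·σ) = −(0.4000 − 1.282 × 2.0010) = −(-2.1653) = 2.1653%

2.17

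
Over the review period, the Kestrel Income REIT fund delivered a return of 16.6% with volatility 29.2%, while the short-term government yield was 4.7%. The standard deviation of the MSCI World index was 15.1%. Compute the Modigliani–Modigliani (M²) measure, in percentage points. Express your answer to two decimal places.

Sharpe = (Rp − Rf) / σp = (16.6% − 4.7%) / 29.2% = 0.4075
M² = Rf + Sharpe × σm = 4.7% + 0.4075 × 15.1% = 10.8533%

10.85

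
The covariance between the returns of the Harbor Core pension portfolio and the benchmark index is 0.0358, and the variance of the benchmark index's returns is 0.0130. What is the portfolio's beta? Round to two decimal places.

2.75

β = Cov(Rp, Rm) / Var(Rm) = 0.0358 / 0.0130 = 2.7538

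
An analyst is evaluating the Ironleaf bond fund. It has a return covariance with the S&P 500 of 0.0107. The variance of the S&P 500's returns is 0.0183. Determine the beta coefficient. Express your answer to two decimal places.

0.58

β = Cov(Rp, Rm) / Var(Rm) = 0.0107 / 0.0183 = 0.5847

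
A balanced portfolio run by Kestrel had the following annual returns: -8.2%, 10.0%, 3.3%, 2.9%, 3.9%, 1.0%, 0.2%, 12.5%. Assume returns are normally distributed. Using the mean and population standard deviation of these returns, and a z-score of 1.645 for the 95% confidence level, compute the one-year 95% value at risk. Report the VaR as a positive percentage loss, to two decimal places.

Mean return μ = 25.60 / 8 = 3.2000%
Σ(r − μ)² = (-8.2 − 3.2000)² + (10 − 3.2000)² + … = 277.1200
population σ = √(277.1200 / 8) = √34.6400 = 5.8856%
VaR = −(μ − z·σ) = −(3.2000 − 1.645 × 5.8856) = −(-6.4818) = 6.4818%

6.48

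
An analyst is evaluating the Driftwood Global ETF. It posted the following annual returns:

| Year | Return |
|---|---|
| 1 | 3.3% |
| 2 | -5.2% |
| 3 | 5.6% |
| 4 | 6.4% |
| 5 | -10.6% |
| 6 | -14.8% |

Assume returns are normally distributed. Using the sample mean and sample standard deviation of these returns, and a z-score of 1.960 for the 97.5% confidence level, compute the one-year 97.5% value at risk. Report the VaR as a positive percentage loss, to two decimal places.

20.14

r̄ = (3.3 − 5.2 + 5.6 + 6.4 − 10.6 − 14.8) / 6 = -2.5500%
Sample std dev = √[402.6350 / 5] = 8.9737%
VaR = −(r̄ − z·σ) = −(-2.5500 − 1.960 × 8.9737) = −(-20.1385) = 20.1385%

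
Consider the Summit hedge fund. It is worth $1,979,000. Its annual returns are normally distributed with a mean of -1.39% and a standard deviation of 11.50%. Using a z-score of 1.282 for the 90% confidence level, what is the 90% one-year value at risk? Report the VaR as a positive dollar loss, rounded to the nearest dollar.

$319,272

Return at the 90% tail: μ − z·σ = -1.39% − 1.282 × 11.50% = -1.39 − 14.7430 = -16.1330%
VaR = −(-16.1330%) × $1,979,000 = 16.1330% × $1,979,000 = $319,272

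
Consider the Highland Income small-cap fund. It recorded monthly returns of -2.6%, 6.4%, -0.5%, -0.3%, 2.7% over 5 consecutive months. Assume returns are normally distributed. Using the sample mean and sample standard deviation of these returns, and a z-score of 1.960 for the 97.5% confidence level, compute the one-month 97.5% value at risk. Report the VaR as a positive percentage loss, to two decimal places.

5.71

Mean return μ = 5.70 / 5 = 1.1400%
Σ(r − μ)² = 48.8520; sample σ = √(48.8520/4) = 3.4947%
VaR = −(μ − z·σ) = −(1.1400 − 1.960 × 3.4947) = −(-5.7096) = 5.7096%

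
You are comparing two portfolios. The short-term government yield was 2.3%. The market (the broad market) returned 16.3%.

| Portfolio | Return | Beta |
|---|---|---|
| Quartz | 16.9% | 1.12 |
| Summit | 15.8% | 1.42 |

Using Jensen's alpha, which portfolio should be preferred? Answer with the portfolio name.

Quartz: α = 16.9% − [2.3% + 1.12 × (16.3% − 2.3%)] = -1.080
Summit: α = 15.8% − [2.3% + 1.42 × (16.3% − 2.3%)] = -6.380
Highest: Quartz (-1.080).

Quartz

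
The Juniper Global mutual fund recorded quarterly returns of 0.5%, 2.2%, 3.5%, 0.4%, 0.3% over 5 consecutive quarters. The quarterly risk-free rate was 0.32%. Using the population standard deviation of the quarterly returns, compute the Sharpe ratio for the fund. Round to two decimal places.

Mean return r̄ = 6.90 / 5 = 1.3800%
Σ(r − r̄)² = (0.5 − 1.3800)² + (2.2 − 1.3800)² + … = 8.0680
σ = √[8.0680 / 5] = 1.2703%
Sharpe = (r̄ − rf) / σ = (1.3800 − 0.32) / 1.2703 = 1.0600 / 1.2703 = 0.8344

0.83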